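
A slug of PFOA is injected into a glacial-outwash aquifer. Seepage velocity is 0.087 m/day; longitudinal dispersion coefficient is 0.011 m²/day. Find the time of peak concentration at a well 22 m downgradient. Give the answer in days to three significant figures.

For the 1D instantaneous-source solution, setting ∂C/∂t = 0 at fixed x gives v²t² + 2Dt − x² = 0, so t = (√(D² + v²x²) − D)/v².
√(D² + v²x²) = √(0.011² + 0.087² × 22²) = 1.914; v² = 0.007569.
t = (1.914 − 0.011)/0.007569 = 251 days (vs. the pure-advection estimate x/v = 253 d).

251 days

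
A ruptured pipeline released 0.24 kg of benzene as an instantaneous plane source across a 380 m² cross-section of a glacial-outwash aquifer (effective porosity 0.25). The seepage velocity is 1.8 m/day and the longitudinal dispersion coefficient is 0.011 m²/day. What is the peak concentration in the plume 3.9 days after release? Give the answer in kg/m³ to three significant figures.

0.00344 kg/m³

The peak of an instantaneous 1D plume sits at x = vt; there the Gaussian factor is 1 and C_max = M/(n_e·A·√(4πDt)), where n_e·A is the pore area the mass is dissolved in.
√(4πDt) = √(4π × 0.011 × 3.9) = 0.7342 m, so C_max = 0.24/(0.25 × 380 × 0.7342) = 0.00344 kg/m³.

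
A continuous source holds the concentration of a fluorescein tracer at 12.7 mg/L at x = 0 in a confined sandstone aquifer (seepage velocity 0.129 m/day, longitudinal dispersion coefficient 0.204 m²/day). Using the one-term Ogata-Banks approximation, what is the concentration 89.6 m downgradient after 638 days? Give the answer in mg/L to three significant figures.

4.13 mg/L

For a continuous step input, C/C₀ ≈ ½·erfc((x−vt)/(2√(Dt))).
vt = 0.129 × 638 = 82.302 m and 2√(Dt) = 2√(0.204 × 638) = 22.82 m.
Argument (x−vt)/(2√(Dt)) = (89.6 − 82.302)/22.82 = 0.3198; ½·erfc(0.3198) = 0.3255.
C = 12.7 × 0.3255 = 4.13 mg/L.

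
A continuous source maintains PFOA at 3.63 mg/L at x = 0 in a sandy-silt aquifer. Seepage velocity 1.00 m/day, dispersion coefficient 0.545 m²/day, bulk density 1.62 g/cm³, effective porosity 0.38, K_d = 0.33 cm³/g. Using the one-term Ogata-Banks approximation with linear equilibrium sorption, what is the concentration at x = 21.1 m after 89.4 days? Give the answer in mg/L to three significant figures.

Retardation factor R = 1 + ρ_b·K_d/n = 1 + 1.62 × 0.33/0.38 = 2.407.
Sorption retards both mechanisms: v_R = v/R = 0.4155 m/day, D_R = D/R = 0.2264 m²/day.
v_R·t = 0.4155 × 89.4 = 37.1457 m; 2√(D_R t) = 8.998 m; argument = (21.1 − 37.1457)/8.998 = -1.783.
C = C₀ × ½·erfc(-1.783) = 3.63 × 0.9942 = 3.61 mg/L.

3.61 mg/L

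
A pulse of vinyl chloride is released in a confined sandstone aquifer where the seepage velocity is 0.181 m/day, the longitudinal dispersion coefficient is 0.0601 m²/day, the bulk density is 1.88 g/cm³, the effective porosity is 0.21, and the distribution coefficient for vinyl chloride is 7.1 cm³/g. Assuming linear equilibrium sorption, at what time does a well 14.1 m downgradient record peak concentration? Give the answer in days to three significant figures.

4910 days

Retardation factor R = 1 + ρ_b·K_d/n = 1 + 1.88 × 7.1/0.21 = 64.56.
Sorption retards both mechanisms: v_R = v/R = 0.002804 m/day, D_R = D/R = 0.0009309 m²/day.
Peak time from v_R²t² + 2D_R t − x² = 0: t = (√(D_R² + v_R²x²) − D_R)/v_R².
√(D_R² + v_R²x²) = √(0.0009309² + 0.002804² × 14.1²) = 0.03955; v_R² = 7.862e-06.
t = (0.03955 − 0.0009309)/7.862e-06 = 4910 days.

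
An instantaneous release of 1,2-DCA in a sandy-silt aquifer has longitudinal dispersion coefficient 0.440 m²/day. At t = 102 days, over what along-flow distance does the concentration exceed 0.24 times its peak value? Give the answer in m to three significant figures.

32.0 m

The plume is Gaussian with σ = √(2Dt) = √(2 × 0.440 × 102) = 9.474 m.
C/C_peak = exp(−Δx²/(2σ²)) = 0.24 ⇒ Δx = σ·√(−2 ln 0.24) = 9.474 × 1.689 = 16.00 m.
Width = 2Δx = 32.0 m.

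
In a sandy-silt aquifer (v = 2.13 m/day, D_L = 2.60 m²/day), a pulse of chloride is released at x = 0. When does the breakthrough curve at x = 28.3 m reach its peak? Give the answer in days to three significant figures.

12.7 days

For the 1D instantaneous-source solution, setting ∂C/∂t = 0 at fixed x gives v²t² + 2Dt − x² = 0, so t = (√(D² + v²x²) − D)/v².
√(D² + v²x²) = √(2.60² + 2.13² × 28.3²) = 60.34; v² = 4.5369.
t = (60.34 − 2.60)/4.5369 = 12.7 days (vs. the pure-advection estimate x/v = 13.3 d).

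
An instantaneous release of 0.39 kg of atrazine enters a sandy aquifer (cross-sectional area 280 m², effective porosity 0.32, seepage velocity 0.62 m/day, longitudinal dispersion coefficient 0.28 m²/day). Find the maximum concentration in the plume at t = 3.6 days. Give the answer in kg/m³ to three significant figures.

0.00122 kg/m³

The peak of an instantaneous 1D plume sits at x = vt; there the Gaussian factor is 1 and C_max = M/(n_e·A·√(4πDt)), where n_e·A is the pore area the mass is dissolved in.
√(4πDt) = √(4π × 0.28 × 3.6) = 3.559 m, so C_max = 0.39/(0.32 × 280 × 3.559) = 0.00122 kg/m³.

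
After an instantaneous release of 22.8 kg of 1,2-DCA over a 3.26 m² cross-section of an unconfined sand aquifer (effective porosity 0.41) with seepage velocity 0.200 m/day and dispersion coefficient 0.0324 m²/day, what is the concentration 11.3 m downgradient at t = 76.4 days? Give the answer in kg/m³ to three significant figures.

0.618 kg/m³

For an instantaneous plane source, C(x,t) = M/(n_e·A·√(4πDt)) · exp(−(x−vt)²/(4Dt)), with n_e·A the pore (flow) area.
Plume center vt = 0.200 × 76.4 = 15.28 m, so the well at 11.3 m is 3.98 m upgradient of the peak.
√(4πDt) = 5.577 m, giving peak height M/(n_e·A·√(4πDt)) = 22.8/(0.41 × 3.26 × 5.577) = 3.059 kg/m³.
(x−vt)²/(4Dt) = (-3.98)²/(4 × 0.0324 × 76.4) = 1.600; exp(−1.600) = 0.2019.
C = 3.059 × 0.2019 = 0.618 kg/m³.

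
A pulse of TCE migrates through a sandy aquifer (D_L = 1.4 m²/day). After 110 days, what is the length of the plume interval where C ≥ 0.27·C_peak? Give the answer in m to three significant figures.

56.8 m

The plume is Gaussian with σ = √(2Dt) = √(2 × 1.4 × 110) = 17.55 m.
C/C_peak = exp(−Δx²/(2σ²)) = 0.27 ⇒ Δx = σ·√(−2 ln 0.27) = 17.55 × 1.618 = 28.40 m.
Width = 2Δx = 56.8 m.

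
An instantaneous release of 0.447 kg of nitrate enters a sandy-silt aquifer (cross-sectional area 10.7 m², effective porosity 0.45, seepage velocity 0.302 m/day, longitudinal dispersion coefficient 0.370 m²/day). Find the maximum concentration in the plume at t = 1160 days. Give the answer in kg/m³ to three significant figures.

The peak of an instantaneous 1D plume sits at x = vt; there the Gaussian factor is 1 and C_max = M/(n_e·A·√(4πDt)), where n_e·A is the pore area the mass is dissolved in.
√(4πDt) = √(4π × 0.370 × 1160) = 73.44 m, so C_max = 0.447/(0.45 × 10.7 × 73.44) = 0.00126 kg/m³.

0.00126 kg/m³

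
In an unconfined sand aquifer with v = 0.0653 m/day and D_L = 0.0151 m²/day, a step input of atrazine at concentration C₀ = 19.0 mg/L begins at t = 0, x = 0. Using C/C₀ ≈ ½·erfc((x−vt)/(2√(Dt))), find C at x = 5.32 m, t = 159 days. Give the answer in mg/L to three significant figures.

For a continuous step input, C/C₀ ≈ ½·erfc((x−vt)/(2√(Dt))).
vt = 0.0653 × 159 = 10.3827 m and 2√(Dt) = 2√(0.0151 × 159) = 3.099 m.
Argument (x−vt)/(2√(Dt)) = (5.32 − 10.3827)/3.099 = -1.634; ½·erfc(-1.634) = 0.9896.
C = 19.0 × 0.9896 = 18.8 mg/L.

18.8 mg/L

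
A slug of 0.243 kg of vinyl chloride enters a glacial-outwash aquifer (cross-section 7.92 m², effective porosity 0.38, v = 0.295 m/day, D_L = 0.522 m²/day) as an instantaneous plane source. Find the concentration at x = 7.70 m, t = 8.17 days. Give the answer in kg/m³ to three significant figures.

0.00214 kg/m³

For an instantaneous plane source, C(x,t) = M/(n_e·A·√(4πDt)) · exp(−(x−vt)²/(4Dt)), with n_e·A the pore (flow) area.
Plume center vt = 0.295 × 8.17 = 2.41015 m, so the well at 7.70 m is 5.28985 m downgradient of the peak.
√(4πDt) = 7.321 m, giving peak height M/(n_e·A·√(4πDt)) = 0.243/(0.38 × 7.92 × 7.321) = 0.01103 kg/m³.
(x−vt)²/(4Dt) = (5.28985)²/(4 × 0.522 × 8.17) = 1.640; exp(−1.640) = 0.1940.
C = 0.01103 × 0.1940 = 0.00214 kg/m³.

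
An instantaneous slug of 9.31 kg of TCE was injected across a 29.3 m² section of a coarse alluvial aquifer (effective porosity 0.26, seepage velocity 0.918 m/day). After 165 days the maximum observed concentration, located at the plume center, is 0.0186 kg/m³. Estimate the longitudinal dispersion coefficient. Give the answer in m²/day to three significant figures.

2.08 m²/day

At the plume center C_max = M/(n_e·A·√(4πDt)), so D = M²/(4πt·(n_e·A·C_max)²).
n_e·A·C_max = 0.26 × 29.3 × 0.0186 = 0.1417 kg/m.
D = 9.31²/(4π × 165 × 0.1417²) = 2.08 m²/day.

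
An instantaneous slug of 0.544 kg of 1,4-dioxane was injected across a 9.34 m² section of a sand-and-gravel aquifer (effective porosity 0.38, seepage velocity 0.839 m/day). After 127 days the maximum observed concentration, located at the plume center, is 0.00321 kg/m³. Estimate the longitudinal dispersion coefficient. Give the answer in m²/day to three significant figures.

1.43 m²/day

At the plume center C_max = M/(n_e·A·√(4πDt)), so D = M²/(4πt·(n_e·A·C_max)²).
n_e·A·C_max = 0.38 × 9.34 × 0.00321 = 0.01139 kg/m.
D = 0.544²/(4π × 127 × 0.01139²) = 1.43 m²/day.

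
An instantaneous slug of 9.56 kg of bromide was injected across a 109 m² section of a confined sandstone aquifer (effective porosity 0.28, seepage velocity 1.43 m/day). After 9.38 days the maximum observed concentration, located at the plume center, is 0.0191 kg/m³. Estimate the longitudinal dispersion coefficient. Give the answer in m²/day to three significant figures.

2.28 m²/day

At the plume center C_max = M/(n_e·A·√(4πDt)), so D = M²/(4πt·(n_e·A·C_max)²).
n_e·A·C_max = 0.28 × 109 × 0.0191 = 0.5829 kg/m.
D = 9.56²/(4π × 9.38 × 0.5829²) = 2.28 m²/day.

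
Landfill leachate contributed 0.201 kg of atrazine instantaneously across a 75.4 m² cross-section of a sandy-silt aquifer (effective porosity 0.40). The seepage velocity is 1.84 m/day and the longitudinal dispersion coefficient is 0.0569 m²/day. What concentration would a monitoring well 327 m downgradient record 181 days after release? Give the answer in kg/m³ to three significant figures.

0.000242 kg/m³

For an instantaneous plane source, C(x,t) = M/(n_e·A·√(4πDt)) · exp(−(x−vt)²/(4Dt)), with n_e·A the pore (flow) area.
Plume center vt = 1.84 × 181 = 333.04 m, so the well at 327 m is 6.04 m upgradient of the peak.
√(4πDt) = 11.38 m, giving peak height M/(n_e·A·√(4πDt)) = 0.201/(0.40 × 75.4 × 11.38) = 0.0005856 kg/m³.
(x−vt)²/(4Dt) = (-6.04)²/(4 × 0.0569 × 181) = 0.8856; exp(−0.8856) = 0.4125.
C = 0.0005856 × 0.4125 = 0.000242 kg/m³.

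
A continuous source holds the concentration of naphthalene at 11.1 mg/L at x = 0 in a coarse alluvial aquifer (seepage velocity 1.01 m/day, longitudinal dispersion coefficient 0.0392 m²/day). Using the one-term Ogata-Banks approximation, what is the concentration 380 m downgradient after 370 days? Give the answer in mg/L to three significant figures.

1.34 mg/L

For a continuous step input, C/C₀ ≈ ½·erfc((x−vt)/(2√(Dt))).
vt = 1.01 × 370 = 373.7 m and 2√(Dt) = 2√(0.0392 × 370) = 7.617 m.
Argument (x−vt)/(2√(Dt)) = (380 − 373.7)/7.617 = 0.8271; ½·erfc(0.8271) = 0.1211.
C = 11.1 × 0.1211 = 1.34 mg/L.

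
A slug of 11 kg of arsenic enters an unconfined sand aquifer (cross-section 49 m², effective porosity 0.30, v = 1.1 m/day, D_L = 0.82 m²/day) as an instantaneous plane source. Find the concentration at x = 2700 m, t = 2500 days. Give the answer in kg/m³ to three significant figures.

For an instantaneous plane source, C(x,t) = M/(n_e·A·√(4πDt)) · exp(−(x−vt)²/(4Dt)), with n_e·A the pore (flow) area.
Plume center vt = 1.1 × 2500 = 2750 m, so the well at 2700 m is 50 m upgradient of the peak.
√(4πDt) = 160.5 m, giving peak height M/(n_e·A·√(4πDt)) = 11/(0.30 × 49 × 160.5) = 0.004662 kg/m³.
(x−vt)²/(4Dt) = (-50)²/(4 × 0.82 × 2500) = 0.3049; exp(−0.3049) = 0.7372.
C = 0.004662 × 0.7372 = 0.00344 kg/m³.

0.00344 kg/m³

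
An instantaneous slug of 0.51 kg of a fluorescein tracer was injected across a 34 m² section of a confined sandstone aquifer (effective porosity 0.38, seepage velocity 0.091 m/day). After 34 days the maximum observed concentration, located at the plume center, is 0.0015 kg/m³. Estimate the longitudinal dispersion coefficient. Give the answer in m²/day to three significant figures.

At the plume center C_max = M/(n_e·A·√(4πDt)), so D = M²/(4πt·(n_e·A·C_max)²).
n_e·A·C_max = 0.38 × 34 × 0.0015 = 0.01938 kg/m.
D = 0.51²/(4π × 34 × 0.01938²) = 1.62 m²/day.

1.62 m²/day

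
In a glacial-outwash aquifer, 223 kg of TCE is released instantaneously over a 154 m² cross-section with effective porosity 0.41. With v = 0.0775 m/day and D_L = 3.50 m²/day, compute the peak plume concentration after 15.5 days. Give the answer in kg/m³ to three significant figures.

0.135 kg/m³

The peak of an instantaneous 1D plume sits at x = vt; there the Gaussian factor is 1 and C_max = M/(n_e·A·√(4πDt)), where n_e·A is the pore area the mass is dissolved in.
√(4πDt) = √(4π × 3.50 × 15.5) = 26.11 m, so C_max = 223/(0.41 × 154 × 26.11) = 0.135 kg/m³.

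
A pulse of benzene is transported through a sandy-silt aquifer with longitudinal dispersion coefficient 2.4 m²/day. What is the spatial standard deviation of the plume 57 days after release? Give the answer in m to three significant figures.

16.5 m

Dispersive spreading gives a Gaussian with σ² = 2Dt; advection only shifts the center.
σ = √(2 × 2.4 × 57) = 16.5 m.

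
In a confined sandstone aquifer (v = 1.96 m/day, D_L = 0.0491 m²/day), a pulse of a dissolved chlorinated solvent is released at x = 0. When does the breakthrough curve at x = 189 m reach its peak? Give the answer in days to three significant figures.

For the 1D instantaneous-source solution, setting ∂C/∂t = 0 at fixed x gives v²t² + 2Dt − x² = 0, so t = (√(D² + v²x²) − D)/v².
√(D² + v²x²) = √(0.0491² + 1.96² × 189²) = 370.4; v² = 3.8416.
t = (370.4 − 0.0491)/3.8416 = 96.4 days (vs. the pure-advection estimate x/v = 96.4 d).

96.4 days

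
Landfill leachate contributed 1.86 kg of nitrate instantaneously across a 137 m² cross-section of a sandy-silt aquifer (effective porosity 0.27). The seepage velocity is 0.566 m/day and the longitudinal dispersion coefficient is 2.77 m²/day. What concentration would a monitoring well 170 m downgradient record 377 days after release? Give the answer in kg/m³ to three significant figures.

For an instantaneous plane source, C(x,t) = M/(n_e·A·√(4πDt)) · exp(−(x−vt)²/(4Dt)), with n_e·A the pore (flow) area.
Plume center vt = 0.566 × 377 = 213.382 m, so the well at 170 m is 43.382 m upgradient of the peak.
√(4πDt) = 114.6 m, giving peak height M/(n_e·A·√(4πDt)) = 1.86/(0.27 × 137 × 114.6) = 0.0004388 kg/m³.
(x−vt)²/(4Dt) = (-43.382)²/(4 × 2.77 × 377) = 0.4505; exp(−0.4505) = 0.6373.
C = 0.0004388 × 0.6373 = 0.000280 kg/m³.

0.000280 kg/m³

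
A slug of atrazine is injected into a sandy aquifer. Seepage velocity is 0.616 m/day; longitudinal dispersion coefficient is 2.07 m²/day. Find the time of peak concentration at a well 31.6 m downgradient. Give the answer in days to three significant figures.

46.1 days

For the 1D instantaneous-source solution, setting ∂C/∂t = 0 at fixed x gives v²t² + 2Dt − x² = 0, so t = (√(D² + v²x²) − D)/v².
√(D² + v²x²) = √(2.07² + 0.616² × 31.6²) = 19.58; v² = 0.379456.
t = (19.58 − 2.07)/0.379456 = 46.1 days (vs. the pure-advection estimate x/v = 51.3 d).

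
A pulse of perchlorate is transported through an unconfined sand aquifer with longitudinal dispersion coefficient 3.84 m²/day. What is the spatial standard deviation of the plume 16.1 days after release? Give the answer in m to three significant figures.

Dispersive spreading gives a Gaussian with σ² = 2Dt; advection only shifts the center.
σ = √(2 × 3.84 × 16.1) = 11.1 m.

11.1 m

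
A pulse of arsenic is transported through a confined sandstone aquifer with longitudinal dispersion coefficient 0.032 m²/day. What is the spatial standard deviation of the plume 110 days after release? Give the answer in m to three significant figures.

Dispersive spreading gives a Gaussian with σ² = 2Dt; advection only shifts the center.
σ = √(2 × 0.032 × 110) = 2.65 m.

2.65 m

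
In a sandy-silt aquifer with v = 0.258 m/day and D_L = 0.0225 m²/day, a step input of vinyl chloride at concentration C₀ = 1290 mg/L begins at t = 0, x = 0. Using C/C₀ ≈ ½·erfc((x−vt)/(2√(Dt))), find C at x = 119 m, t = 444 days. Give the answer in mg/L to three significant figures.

206 mg/L

For a continuous step input, C/C₀ ≈ ½·erfc((x−vt)/(2√(Dt))).
vt = 0.258 × 444 = 114.552 m and 2√(Dt) = 2√(0.0225 × 444) = 6.321 m.
Argument (x−vt)/(2√(Dt)) = (119 − 114.552)/6.321 = 0.7037; ½·erfc(0.7037) = 0.1598.
C = 1290 × 0.1598 = 206 mg/L.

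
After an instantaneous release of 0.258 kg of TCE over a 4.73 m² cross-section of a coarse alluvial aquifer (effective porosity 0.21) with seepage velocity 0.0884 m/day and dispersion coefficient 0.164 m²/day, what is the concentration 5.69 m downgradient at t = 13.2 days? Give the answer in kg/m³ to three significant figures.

0.00469 kg/m³

For an instantaneous plane source, C(x,t) = M/(n_e·A·√(4πDt)) · exp(−(x−vt)²/(4Dt)), with n_e·A the pore (flow) area.
Plume center vt = 0.0884 × 13.2 = 1.16688 m, so the well at 5.69 m is 4.52312 m downgradient of the peak.
√(4πDt) = 5.216 m, giving peak height M/(n_e·A·√(4πDt)) = 0.258/(0.21 × 4.73 × 5.216) = 0.04980 kg/m³.
(x−vt)²/(4Dt) = (4.52312)²/(4 × 0.164 × 13.2) = 2.363; exp(−2.363) = 0.09414.
C = 0.04980 × 0.09414 = 0.00469 kg/m³.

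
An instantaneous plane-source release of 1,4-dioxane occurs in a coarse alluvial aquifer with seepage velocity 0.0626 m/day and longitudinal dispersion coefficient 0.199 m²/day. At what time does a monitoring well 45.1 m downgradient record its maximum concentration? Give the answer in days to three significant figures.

For the 1D instantaneous-source solution, setting ∂C/∂t = 0 at fixed x gives v²t² + 2Dt − x² = 0, so t = (√(D² + v²x²) − D)/v².
√(D² + v²x²) = √(0.199² + 0.0626² × 45.1²) = 2.830; v² = 0.00391876.
t = (2.830 − 0.199)/0.00391876 = 671 days (vs. the pure-advection estimate x/v = 720 d).

671 days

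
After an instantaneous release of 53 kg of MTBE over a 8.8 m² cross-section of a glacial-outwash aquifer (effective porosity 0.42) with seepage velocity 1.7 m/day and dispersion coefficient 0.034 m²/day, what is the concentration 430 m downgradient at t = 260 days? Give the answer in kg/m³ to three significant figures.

0.0232 kg/m³

For an instantaneous plane source, C(x,t) = M/(n_e·A·√(4πDt)) · exp(−(x−vt)²/(4Dt)), with n_e·A the pore (flow) area.
Plume center vt = 1.7 × 260 = 442 m, so the well at 430 m is 12 m upgradient of the peak.
√(4πDt) = 10.54 m, giving peak height M/(n_e·A·√(4πDt)) = 53/(0.42 × 8.8 × 10.54) = 1.361 kg/m³.
(x−vt)²/(4Dt) = (-12)²/(4 × 0.034 × 260) = 4.072; exp(−4.072) = 0.01704.
C = 1.361 × 0.01704 = 0.0232 kg/m³.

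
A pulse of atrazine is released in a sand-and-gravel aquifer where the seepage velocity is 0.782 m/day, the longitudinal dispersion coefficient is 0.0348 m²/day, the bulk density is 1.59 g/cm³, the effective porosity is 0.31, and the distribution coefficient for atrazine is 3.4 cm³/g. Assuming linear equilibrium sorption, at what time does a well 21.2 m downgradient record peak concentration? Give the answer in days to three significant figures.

Retardation factor R = 1 + ρ_b·K_d/n = 1 + 1.59 × 3.4/0.31 = 18.44.
Sorption retards both mechanisms: v_R = v/R = 0.04241 m/day, D_R = D/R = 0.001887 m²/day.
Peak time from v_R²t² + 2D_R t − x² = 0: t = (√(D_R² + v_R²x²) − D_R)/v_R².
√(D_R² + v_R²x²) = √(0.001887² + 0.04241² × 21.2²) = 0.8991; v_R² = 0.001799.
t = (0.8991 − 0.001887)/0.001799 = 499 days.

499 days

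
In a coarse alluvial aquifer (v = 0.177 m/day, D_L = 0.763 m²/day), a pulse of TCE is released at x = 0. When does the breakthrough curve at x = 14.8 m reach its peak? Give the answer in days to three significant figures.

For the 1D instantaneous-source solution, setting ∂C/∂t = 0 at fixed x gives v²t² + 2Dt − x² = 0, so t = (√(D² + v²x²) − D)/v².
√(D² + v²x²) = √(0.763² + 0.177² × 14.8²) = 2.728; v² = 0.031329.
t = (2.728 − 0.763)/0.031329 = 62.7 days (vs. the pure-advection estimate x/v = 83.6 d).

62.7 days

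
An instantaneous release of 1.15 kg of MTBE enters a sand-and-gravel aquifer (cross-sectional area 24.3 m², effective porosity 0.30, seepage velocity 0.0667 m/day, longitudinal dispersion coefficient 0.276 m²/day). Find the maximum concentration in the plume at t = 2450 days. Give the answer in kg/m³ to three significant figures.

The peak of an instantaneous 1D plume sits at x = vt; there the Gaussian factor is 1 and C_max = M/(n_e·A·√(4πDt)), where n_e·A is the pore area the mass is dissolved in.
√(4πDt) = √(4π × 0.276 × 2450) = 92.18 m, so C_max = 1.15/(0.30 × 24.3 × 92.18) = 0.00171 kg/m³.

0.00171 kg/m³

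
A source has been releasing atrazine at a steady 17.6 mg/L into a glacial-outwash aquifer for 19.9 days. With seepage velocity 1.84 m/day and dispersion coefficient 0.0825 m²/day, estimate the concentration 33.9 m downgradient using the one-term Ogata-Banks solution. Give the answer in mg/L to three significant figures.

16.4 mg/L

For a continuous step input, C/C₀ ≈ ½·erfc((x−vt)/(2√(Dt))).
vt = 1.84 × 19.9 = 36.616 m and 2√(Dt) = 2√(0.0825 × 19.9) = 2.563 m.
Argument (x−vt)/(2√(Dt)) = (33.9 − 36.616)/2.563 = -1.060; ½·erfc(-1.060) = 0.9331.
C = 17.6 × 0.9331 = 16.4 mg/L.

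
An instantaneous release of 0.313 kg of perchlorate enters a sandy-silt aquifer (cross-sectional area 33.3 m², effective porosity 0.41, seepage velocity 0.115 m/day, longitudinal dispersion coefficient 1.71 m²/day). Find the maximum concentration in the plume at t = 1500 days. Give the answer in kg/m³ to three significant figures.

0.000128 kg/m³

The peak of an instantaneous 1D plume sits at x = vt; there the Gaussian factor is 1 and C_max = M/(n_e·A·√(4πDt)), where n_e·A is the pore area the mass is dissolved in.
√(4πDt) = √(4π × 1.71 × 1500) = 179.5 m, so C_max = 0.313/(0.41 × 33.3 × 179.5) = 0.000128 kg/m³.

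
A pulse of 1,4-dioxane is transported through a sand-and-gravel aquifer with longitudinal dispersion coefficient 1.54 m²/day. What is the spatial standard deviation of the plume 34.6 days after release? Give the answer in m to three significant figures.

10.3 m

Dispersive spreading gives a Gaussian with σ² = 2Dt; advection only shifts the center.
σ = √(2 × 1.54 × 34.6) = 10.3 m.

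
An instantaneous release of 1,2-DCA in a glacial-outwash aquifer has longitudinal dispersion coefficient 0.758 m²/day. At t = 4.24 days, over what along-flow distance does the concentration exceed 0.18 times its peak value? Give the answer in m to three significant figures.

9.39 m

The plume is Gaussian with σ = √(2Dt) = √(2 × 0.758 × 4.24) = 2.535 m.
C/C_peak = exp(−Δx²/(2σ²)) = 0.18 ⇒ Δx = σ·√(−2 ln 0.18) = 2.535 × 1.852 = 4.695 m.
Width = 2Δx = 9.39 m.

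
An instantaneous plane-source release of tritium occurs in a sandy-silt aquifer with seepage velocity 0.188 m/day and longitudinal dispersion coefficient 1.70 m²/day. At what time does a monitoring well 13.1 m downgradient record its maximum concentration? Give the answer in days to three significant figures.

For the 1D instantaneous-source solution, setting ∂C/∂t = 0 at fixed x gives v²t² + 2Dt − x² = 0, so t = (√(D² + v²x²) − D)/v².
√(D² + v²x²) = √(1.70² + 0.188² × 13.1²) = 2.993; v² = 0.035344.
t = (2.993 − 1.70)/0.035344 = 36.6 days (vs. the pure-advection estimate x/v = 69.7 d).

36.6 days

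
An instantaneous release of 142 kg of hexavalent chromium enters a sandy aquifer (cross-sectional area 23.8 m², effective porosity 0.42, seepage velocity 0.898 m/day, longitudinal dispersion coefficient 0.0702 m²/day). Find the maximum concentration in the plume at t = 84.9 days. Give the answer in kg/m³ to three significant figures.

The peak of an instantaneous 1D plume sits at x = vt; there the Gaussian factor is 1 and C_max = M/(n_e·A·√(4πDt)), where n_e·A is the pore area the mass is dissolved in.
√(4πDt) = √(4π × 0.0702 × 84.9) = 8.654 m, so C_max = 142/(0.42 × 23.8 × 8.654) = 1.64 kg/m³.

1.64 kg/m³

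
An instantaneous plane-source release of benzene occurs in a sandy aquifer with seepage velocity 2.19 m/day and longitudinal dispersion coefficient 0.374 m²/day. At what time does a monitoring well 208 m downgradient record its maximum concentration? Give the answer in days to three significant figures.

For the 1D instantaneous-source solution, setting ∂C/∂t = 0 at fixed x gives v²t² + 2Dt − x² = 0, so t = (√(D² + v²x²) − D)/v².
√(D² + v²x²) = √(0.374² + 2.19² × 208²) = 455.5; v² = 4.7961.
t = (455.5 − 0.374)/4.7961 = 94.9 days (vs. the pure-advection estimate x/v = 95.0 d).

94.9 days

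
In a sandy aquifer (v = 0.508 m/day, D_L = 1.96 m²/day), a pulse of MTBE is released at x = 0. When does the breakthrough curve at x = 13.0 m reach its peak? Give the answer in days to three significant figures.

For the 1D instantaneous-source solution, setting ∂C/∂t = 0 at fixed x gives v²t² + 2Dt − x² = 0, so t = (√(D² + v²x²) − D)/v².
√(D² + v²x²) = √(1.96² + 0.508² × 13.0²) = 6.889; v² = 0.258064.
t = (6.889 − 1.96)/0.258064 = 19.1 days (vs. the pure-advection estimate x/v = 25.6 d).

19.1 days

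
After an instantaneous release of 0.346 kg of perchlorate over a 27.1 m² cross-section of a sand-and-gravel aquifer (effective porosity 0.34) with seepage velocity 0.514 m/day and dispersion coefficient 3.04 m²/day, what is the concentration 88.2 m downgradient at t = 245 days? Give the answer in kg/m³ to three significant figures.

For an instantaneous plane source, C(x,t) = M/(n_e·A·√(4πDt)) · exp(−(x−vt)²/(4Dt)), with n_e·A the pore (flow) area.
Plume center vt = 0.514 × 245 = 125.93 m, so the well at 88.2 m is 37.73 m upgradient of the peak.
√(4πDt) = 96.74 m, giving peak height M/(n_e·A·√(4πDt)) = 0.346/(0.34 × 27.1 × 96.74) = 0.0003882 kg/m³.
(x−vt)²/(4Dt) = (-37.73)²/(4 × 3.04 × 245) = 0.4778; exp(−0.4778) = 0.6201.
C = 0.0003882 × 0.6201 = 0.000241 kg/m³.

0.000241 kg/m³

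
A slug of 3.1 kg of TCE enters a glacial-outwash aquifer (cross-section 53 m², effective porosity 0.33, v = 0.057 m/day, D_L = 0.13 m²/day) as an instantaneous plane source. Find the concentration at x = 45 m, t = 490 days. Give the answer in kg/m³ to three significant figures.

For an instantaneous plane source, C(x,t) = M/(n_e·A·√(4πDt)) · exp(−(x−vt)²/(4Dt)), with n_e·A the pore (flow) area.
Plume center vt = 0.057 × 490 = 27.93 m, so the well at 45 m is 17.07 m downgradient of the peak.
√(4πDt) = 28.29 m, giving peak height M/(n_e·A·√(4πDt)) = 3.1/(0.33 × 53 × 28.29) = 0.006265 kg/m³.
(x−vt)²/(4Dt) = (17.07)²/(4 × 0.13 × 490) = 1.144; exp(−1.144) = 0.3185.
C = 0.006265 × 0.3185 = 0.00200 kg/m³.

0.00200 kg/m³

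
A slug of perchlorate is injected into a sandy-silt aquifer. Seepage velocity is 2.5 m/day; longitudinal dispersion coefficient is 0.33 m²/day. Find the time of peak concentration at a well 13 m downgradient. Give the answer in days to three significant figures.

For the 1D instantaneous-source solution, setting ∂C/∂t = 0 at fixed x gives v²t² + 2Dt − x² = 0, so t = (√(D² + v²x²) − D)/v².
√(D² + v²x²) = √(0.33² + 2.5² × 13²) = 32.50; v² = 6.25.
t = (32.50 − 0.33)/6.25 = 5.15 days (vs. the pure-advection estimate x/v = 5.20 d).

5.15 days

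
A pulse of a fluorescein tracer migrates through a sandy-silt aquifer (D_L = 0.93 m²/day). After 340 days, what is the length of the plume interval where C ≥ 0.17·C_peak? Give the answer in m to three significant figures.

The plume is Gaussian with σ = √(2Dt) = √(2 × 0.93 × 340) = 25.15 m.
C/C_peak = exp(−Δx²/(2σ²)) = 0.17 ⇒ Δx = σ·√(−2 ln 0.17) = 25.15 × 1.883 = 47.36 m.
Width = 2Δx = 94.7 m.

94.7 m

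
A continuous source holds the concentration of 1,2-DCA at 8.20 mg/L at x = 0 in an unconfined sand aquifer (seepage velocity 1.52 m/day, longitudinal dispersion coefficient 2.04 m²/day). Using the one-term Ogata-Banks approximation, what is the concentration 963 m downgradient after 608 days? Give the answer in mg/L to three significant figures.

For a continuous step input, C/C₀ ≈ ½·erfc((x−vt)/(2√(Dt))).
vt = 1.52 × 608 = 924.16 m and 2√(Dt) = 2√(2.04 × 608) = 70.44 m.
Argument (x−vt)/(2√(Dt)) = (963 − 924.16)/70.44 = 0.5514; ½·erfc(0.5514) = 0.2178.
C = 8.20 × 0.2178 = 1.79 mg/L.

1.79 mg/L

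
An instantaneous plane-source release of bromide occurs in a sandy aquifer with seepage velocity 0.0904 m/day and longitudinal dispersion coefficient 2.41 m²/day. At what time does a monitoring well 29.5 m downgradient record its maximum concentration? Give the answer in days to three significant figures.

For the 1D instantaneous-source solution, setting ∂C/∂t = 0 at fixed x gives v²t² + 2Dt − x² = 0, so t = (√(D² + v²x²) − D)/v².
√(D² + v²x²) = √(2.41² + 0.0904² × 29.5²) = 3.594; v² = 0.00817216.
t = (3.594 − 2.41)/0.00817216 = 145 days (vs. the pure-advection estimate x/v = 326 d).

145 days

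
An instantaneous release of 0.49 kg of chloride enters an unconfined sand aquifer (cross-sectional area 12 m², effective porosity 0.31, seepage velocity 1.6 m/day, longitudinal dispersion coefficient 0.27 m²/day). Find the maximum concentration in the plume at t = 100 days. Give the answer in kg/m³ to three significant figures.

The peak of an instantaneous 1D plume sits at x = vt; there the Gaussian factor is 1 and C_max = M/(n_e·A·√(4πDt)), where n_e·A is the pore area the mass is dissolved in.
√(4πDt) = √(4π × 0.27 × 100) = 18.42 m, so C_max = 0.49/(0.31 × 12 × 18.42) = 0.00715 kg/m³.

0.00715 kg/m³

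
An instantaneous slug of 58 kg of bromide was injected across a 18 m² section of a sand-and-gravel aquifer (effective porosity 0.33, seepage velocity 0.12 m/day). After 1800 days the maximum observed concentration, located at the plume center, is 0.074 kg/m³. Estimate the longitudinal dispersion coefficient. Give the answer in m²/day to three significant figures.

0.770 m²/day

At the plume center C_max = M/(n_e·A·√(4πDt)), so D = M²/(4πt·(n_e·A·C_max)²).
n_e·A·C_max = 0.33 × 18 × 0.074 = 0.4396 kg/m.
D = 58²/(4π × 1800 × 0.4396²) = 0.770 m²/day.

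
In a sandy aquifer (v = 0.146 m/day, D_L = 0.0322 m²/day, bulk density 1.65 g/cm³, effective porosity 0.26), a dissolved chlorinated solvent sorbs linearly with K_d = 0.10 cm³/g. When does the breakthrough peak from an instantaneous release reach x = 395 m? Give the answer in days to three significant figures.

4420 days

Retardation factor R = 1 + ρ_b·K_d/n = 1 + 1.65 × 0.10/0.26 = 1.635.
Sorption retards both mechanisms: v_R = v/R = 0.08930 m/day, D_R = D/R = 0.01969 m²/day.
Peak time from v_R²t² + 2D_R t − x² = 0: t = (√(D_R² + v_R²x²) − D_R)/v_R².
√(D_R² + v_R²x²) = √(0.01969² + 0.08930² × 395²) = 35.27; v_R² = 0.007974.
t = (35.27 − 0.01969)/0.007974 = 4420 days.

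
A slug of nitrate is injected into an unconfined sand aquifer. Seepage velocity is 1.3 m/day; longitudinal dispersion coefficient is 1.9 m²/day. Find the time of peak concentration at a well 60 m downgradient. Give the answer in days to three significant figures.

For the 1D instantaneous-source solution, setting ∂C/∂t = 0 at fixed x gives v²t² + 2Dt − x² = 0, so t = (√(D² + v²x²) − D)/v².
√(D² + v²x²) = √(1.9² + 1.3² × 60²) = 78.02; v² = 1.69.
t = (78.02 − 1.9)/1.69 = 45.0 days (vs. the pure-advection estimate x/v = 46.2 d).

45.0 days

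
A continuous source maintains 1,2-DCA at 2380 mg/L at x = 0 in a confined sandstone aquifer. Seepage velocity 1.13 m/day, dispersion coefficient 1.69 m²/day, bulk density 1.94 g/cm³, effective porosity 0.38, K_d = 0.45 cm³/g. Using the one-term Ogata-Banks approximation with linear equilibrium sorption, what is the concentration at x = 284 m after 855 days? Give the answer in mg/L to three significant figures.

Retardation factor R = 1 + ρ_b·K_d/n = 1 + 1.94 × 0.45/0.38 = 3.297.
Sorption retards both mechanisms: v_R = v/R = 0.3427 m/day, D_R = D/R = 0.5126 m²/day.
v_R·t = 0.3427 × 855 = 293.0085 m; 2√(D_R t) = 41.87 m; argument = (284 − 293.0085)/41.87 = -0.2152.
C = C₀ × ½·erfc(-0.2152) = 2380 × 0.6196 = 1470 mg/L.

1470 mg/L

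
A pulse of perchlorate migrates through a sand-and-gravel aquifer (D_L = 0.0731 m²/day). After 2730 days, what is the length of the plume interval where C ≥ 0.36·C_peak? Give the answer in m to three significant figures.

The plume is Gaussian with σ = √(2Dt) = √(2 × 0.0731 × 2730) = 19.98 m.
C/C_peak = exp(−Δx²/(2σ²)) = 0.36 ⇒ Δx = σ·√(−2 ln 0.36) = 19.98 × 1.429 = 28.55 m.
Width = 2Δx = 57.1 m.

57.1 m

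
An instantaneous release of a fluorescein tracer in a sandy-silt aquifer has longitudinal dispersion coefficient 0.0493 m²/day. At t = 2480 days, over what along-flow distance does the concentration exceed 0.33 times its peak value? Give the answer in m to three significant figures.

The plume is Gaussian with σ = √(2Dt) = √(2 × 0.0493 × 2480) = 15.64 m.
C/C_peak = exp(−Δx²/(2σ²)) = 0.33 ⇒ Δx = σ·√(−2 ln 0.33) = 15.64 × 1.489 = 23.29 m.
Width = 2Δx = 46.6 m.

46.6 m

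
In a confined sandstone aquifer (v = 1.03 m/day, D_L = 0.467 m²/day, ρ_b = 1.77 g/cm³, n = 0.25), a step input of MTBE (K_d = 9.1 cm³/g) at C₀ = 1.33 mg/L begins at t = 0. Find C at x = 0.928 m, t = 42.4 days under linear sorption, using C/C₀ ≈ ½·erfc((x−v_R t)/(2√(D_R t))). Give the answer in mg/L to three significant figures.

Retardation factor R = 1 + ρ_b·K_d/n = 1 + 1.77 × 9.1/0.25 = 65.43.
Sorption retards both mechanisms: v_R = v/R = 0.01574 m/day, D_R = D/R = 0.007137 m²/day.
v_R·t = 0.01574 × 42.4 = 0.667376 m; 2√(D_R t) = 1.100 m; argument = (0.928 − 0.667376)/1.100 = 0.2369.
C = C₀ × ½·erfc(0.2369) = 1.33 × 0.3688 = 0.491 mg/L.

0.491 mg/L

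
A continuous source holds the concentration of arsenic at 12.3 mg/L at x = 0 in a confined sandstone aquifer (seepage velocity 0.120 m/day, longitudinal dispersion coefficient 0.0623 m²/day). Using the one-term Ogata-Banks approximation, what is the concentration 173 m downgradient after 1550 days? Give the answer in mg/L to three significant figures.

For a continuous step input, C/C₀ ≈ ½·erfc((x−vt)/(2√(Dt))).
vt = 0.120 × 1550 = 186 m and 2√(Dt) = 2√(0.0623 × 1550) = 19.65 m.
Argument (x−vt)/(2√(Dt)) = (173 − 186)/19.65 = -0.6616; ½·erfc(-0.6616) = 0.8253.
C = 12.3 × 0.8253 = 10.2 mg/L.

10.2 mg/L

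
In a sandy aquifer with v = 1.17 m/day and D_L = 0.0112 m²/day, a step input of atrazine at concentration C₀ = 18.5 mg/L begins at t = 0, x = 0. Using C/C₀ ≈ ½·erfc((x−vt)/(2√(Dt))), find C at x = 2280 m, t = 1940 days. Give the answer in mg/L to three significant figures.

For a continuous step input, C/C₀ ≈ ½·erfc((x−vt)/(2√(Dt))).
vt = 1.17 × 1940 = 2269.8 m and 2√(Dt) = 2√(0.0112 × 1940) = 9.323 m.
Argument (x−vt)/(2√(Dt)) = (2280 − 2269.8)/9.323 = 1.094; ½·erfc(1.094) = 0.06091.
C = 18.5 × 0.06091 = 1.13 mg/L.

1.13 mg/L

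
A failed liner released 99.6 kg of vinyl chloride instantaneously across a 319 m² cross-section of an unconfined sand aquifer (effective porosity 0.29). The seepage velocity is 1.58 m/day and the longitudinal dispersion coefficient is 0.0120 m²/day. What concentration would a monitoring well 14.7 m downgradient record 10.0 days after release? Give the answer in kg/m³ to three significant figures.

0.0705 kg/m³

For an instantaneous plane source, C(x,t) = M/(n_e·A·√(4πDt)) · exp(−(x−vt)²/(4Dt)), with n_e·A the pore (flow) area.
Plume center vt = 1.58 × 10.0 = 15.8 m, so the well at 14.7 m is 1.1 m upgradient of the peak.
√(4πDt) = 1.228 m, giving peak height M/(n_e·A·√(4πDt)) = 99.6/(0.29 × 319 × 1.228) = 0.8767 kg/m³.
(x−vt)²/(4Dt) = (-1.1)²/(4 × 0.0120 × 10.0) = 2.521; exp(−2.521) = 0.08038.
C = 0.8767 × 0.08038 = 0.0705 kg/m³.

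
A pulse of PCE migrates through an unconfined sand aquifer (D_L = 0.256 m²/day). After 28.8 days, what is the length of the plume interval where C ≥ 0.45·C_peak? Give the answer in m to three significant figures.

9.71 m

The plume is Gaussian with σ = √(2Dt) = √(2 × 0.256 × 28.8) = 3.840 m.
C/C_peak = exp(−Δx²/(2σ²)) = 0.45 ⇒ Δx = σ·√(−2 ln 0.45) = 3.840 × 1.264 = 4.854 m.
Width = 2Δx = 9.71 m.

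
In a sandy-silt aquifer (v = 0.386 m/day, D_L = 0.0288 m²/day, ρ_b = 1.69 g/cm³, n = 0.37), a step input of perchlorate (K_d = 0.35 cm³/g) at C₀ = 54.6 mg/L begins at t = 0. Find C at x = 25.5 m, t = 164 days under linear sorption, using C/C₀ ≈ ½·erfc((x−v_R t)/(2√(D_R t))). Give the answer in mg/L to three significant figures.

15.0 mg/L

Retardation factor R = 1 + ρ_b·K_d/n = 1 + 1.69 × 0.35/0.37 = 2.599.
Sorption retards both mechanisms: v_R = v/R = 0.1485 m/day, D_R = D/R = 0.01108 m²/day.
v_R·t = 0.1485 × 164 = 24.354 m; 2√(D_R t) = 2.696 m; argument = (25.5 − 24.354)/2.696 = 0.4251.
C = C₀ × ½·erfc(0.4251) = 54.6 × 0.2739 = 15.0 mg/L.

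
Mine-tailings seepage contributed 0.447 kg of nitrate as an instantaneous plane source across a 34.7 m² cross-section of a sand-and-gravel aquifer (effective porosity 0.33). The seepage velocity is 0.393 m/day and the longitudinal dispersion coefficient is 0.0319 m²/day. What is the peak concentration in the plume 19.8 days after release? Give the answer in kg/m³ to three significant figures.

The peak of an instantaneous 1D plume sits at x = vt; there the Gaussian factor is 1 and C_max = M/(n_e·A·√(4πDt)), where n_e·A is the pore area the mass is dissolved in.
√(4πDt) = √(4π × 0.0319 × 19.8) = 2.817 m, so C_max = 0.447/(0.33 × 34.7 × 2.817) = 0.0139 kg/m³.

0.0139 kg/m³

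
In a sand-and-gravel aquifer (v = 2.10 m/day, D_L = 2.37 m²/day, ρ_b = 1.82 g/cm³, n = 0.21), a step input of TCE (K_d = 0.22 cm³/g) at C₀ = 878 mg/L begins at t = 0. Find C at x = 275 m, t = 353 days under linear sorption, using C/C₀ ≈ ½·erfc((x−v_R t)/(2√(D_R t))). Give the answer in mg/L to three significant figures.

Retardation factor R = 1 + ρ_b·K_d/n = 1 + 1.82 × 0.22/0.21 = 2.907.
Sorption retards both mechanisms: v_R = v/R = 0.7224 m/day, D_R = D/R = 0.8153 m²/day.
v_R·t = 0.7224 × 353 = 255.0072 m; 2√(D_R t) = 33.93 m; argument = (275 − 255.0072)/33.93 = 0.5892.
C = C₀ × ½·erfc(0.5892) = 878 × 0.2024 = 178 mg/L.

178 mg/L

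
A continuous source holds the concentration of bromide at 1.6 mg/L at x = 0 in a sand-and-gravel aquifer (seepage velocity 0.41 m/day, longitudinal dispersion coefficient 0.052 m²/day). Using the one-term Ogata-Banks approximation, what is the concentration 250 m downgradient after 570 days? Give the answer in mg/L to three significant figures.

For a continuous step input, C/C₀ ≈ ½·erfc((x−vt)/(2√(Dt))).
vt = 0.41 × 570 = 233.7 m and 2√(Dt) = 2√(0.052 × 570) = 10.89 m.
Argument (x−vt)/(2√(Dt)) = (250 − 233.7)/10.89 = 1.497; ½·erfc(1.497) = 0.01713.
C = 1.6 × 0.01713 = 0.0274 mg/L.

0.0274 mg/L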